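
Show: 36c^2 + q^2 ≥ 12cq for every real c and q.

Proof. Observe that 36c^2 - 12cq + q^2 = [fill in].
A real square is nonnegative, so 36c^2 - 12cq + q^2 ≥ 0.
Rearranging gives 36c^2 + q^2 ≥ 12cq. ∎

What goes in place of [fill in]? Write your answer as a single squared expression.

The leading and trailing coefficients are 6^2 and 1^2, and 12 = 2·6·1, so the trinomial is (6c - q)^2.
Hence 36c^2 - 12cq + q^2 ≥ 0.

(6c - q)^2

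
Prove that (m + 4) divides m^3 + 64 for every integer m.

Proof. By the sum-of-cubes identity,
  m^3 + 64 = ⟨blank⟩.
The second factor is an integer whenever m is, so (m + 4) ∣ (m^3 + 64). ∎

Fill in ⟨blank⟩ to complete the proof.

(m + 4)(m^2 - 4m + 16)

a^3 + b^3 = (a + b)(a^2 - ab + b^2). With a = m, b = 4:
m^3 + 64 = (m + 4)(m^2 - 4m + 16).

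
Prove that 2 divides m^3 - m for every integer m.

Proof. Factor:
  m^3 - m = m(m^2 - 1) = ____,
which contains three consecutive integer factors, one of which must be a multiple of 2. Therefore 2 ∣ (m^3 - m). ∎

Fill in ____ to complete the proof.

m(m^2 - 1) = m(m - 1)(m + 1) = (m - 1)m(m + 1).
These three factors are consecutive integers, so their product is divisible by 2.

(m - 1)m(m + 1)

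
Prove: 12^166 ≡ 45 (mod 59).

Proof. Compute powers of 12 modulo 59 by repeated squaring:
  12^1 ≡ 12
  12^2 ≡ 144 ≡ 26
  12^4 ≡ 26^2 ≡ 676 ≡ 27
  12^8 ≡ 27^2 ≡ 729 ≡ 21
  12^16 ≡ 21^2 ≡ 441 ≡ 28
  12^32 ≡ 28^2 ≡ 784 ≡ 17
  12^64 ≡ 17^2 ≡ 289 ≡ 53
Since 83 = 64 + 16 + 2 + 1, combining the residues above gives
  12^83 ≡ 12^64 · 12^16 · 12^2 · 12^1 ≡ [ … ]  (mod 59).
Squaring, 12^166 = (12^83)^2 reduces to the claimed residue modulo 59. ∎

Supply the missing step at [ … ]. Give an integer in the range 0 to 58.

35

Multiply the listed residues: 53 · 28 · 26 · 12 = 1484 → 38584 → 463008.
Reducing modulo 59: 463008 = 7847·59 + 35, so 12^83 ≡ 35.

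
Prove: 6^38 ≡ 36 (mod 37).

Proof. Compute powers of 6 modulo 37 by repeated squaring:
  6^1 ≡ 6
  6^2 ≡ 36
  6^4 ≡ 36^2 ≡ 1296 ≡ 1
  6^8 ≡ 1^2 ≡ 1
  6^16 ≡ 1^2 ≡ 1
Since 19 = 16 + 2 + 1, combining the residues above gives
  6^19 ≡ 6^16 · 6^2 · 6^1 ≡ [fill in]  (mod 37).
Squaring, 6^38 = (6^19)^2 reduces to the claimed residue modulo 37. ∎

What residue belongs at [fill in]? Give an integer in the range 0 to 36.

Multiply the listed residues: 1 · 36 · 6 = 36 → 216.
Reducing modulo 37: 216 = 5·37 + 31, so 6^19 ≡ 31.

31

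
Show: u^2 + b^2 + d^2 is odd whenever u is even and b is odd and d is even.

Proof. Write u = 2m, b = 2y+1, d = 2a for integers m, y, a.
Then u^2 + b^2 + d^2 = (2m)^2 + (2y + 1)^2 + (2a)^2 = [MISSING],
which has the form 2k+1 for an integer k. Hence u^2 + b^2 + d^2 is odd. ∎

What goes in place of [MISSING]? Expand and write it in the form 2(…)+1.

(2m)^2 + (2y + 1)^2 + (2a)^2 = 4a^2 + 4m^2 + 4y^2 + 4y + 1
= 2(2a^2 + 2m^2 + 2y^2 + 2y) + 1.
Since 2a^2 + 2m^2 + 2y^2 + 2y is an integer, the sum of squares is of the form 2k+1 for an integer k.

2(2a^2 + 2m^2 + 2y^2 + 2y) + 1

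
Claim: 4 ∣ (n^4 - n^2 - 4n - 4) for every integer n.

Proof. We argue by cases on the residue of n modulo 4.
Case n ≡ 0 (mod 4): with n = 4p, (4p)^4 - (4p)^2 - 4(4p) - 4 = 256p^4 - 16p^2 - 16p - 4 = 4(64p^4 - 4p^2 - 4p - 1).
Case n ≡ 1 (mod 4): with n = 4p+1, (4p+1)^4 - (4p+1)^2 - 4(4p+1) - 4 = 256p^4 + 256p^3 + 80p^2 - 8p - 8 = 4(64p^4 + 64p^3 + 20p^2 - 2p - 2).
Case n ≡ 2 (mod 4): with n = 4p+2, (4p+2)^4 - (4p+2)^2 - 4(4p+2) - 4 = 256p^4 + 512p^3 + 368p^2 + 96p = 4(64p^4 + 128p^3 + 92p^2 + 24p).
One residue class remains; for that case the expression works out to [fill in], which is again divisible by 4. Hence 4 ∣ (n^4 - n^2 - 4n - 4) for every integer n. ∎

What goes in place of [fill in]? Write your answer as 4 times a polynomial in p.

4(64p^4 + 192p^3 + 212p^2 + 98p + 14)

The residues treated are {0, 1, 2}, so the missing case is n ≡ 3 (mod 4); write n = 4p+3.
Then (4p+3)^4 - (4p+3)^2 - 4(4p+3) - 4 = 256p^4 + 768p^3 + 848p^2 + 392p + 56 = 4(64p^4 + 192p^3 + 212p^2 + 98p + 14).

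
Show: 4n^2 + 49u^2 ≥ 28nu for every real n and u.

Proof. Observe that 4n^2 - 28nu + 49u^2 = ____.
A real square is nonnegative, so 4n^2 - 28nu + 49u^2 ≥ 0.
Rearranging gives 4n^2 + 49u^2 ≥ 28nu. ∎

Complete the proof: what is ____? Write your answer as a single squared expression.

4n^2 - 28nu + 49u^2 is a perfect-square trinomial: the outer terms are (2n)^2 and (7u)^2, and the cross term is -2·2n·7u.
So 4n^2 - 28nu + 49u^2 = (2n - 7u)^2 ≥ 0.

(2n - 7u)^2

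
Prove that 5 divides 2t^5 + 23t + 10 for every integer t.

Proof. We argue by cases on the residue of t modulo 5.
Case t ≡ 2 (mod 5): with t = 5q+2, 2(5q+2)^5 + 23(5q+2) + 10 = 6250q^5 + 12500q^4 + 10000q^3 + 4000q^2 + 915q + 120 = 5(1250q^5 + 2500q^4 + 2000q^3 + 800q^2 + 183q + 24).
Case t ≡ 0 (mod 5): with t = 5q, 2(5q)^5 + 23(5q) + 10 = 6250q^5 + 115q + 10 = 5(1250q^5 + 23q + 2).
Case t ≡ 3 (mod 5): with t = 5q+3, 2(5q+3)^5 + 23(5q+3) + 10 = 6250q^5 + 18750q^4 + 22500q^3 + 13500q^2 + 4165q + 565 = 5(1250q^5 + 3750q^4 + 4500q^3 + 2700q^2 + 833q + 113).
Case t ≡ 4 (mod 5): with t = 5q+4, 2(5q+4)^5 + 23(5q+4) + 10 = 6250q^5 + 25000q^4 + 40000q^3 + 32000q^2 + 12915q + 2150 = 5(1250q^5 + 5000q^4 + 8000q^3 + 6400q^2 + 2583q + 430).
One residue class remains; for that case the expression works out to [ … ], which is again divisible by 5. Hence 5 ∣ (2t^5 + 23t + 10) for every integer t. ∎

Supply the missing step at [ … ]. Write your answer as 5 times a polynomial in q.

5(1250q^5 + 1250q^4 + 500q^3 + 100q^2 + 33q + 7)

The residues treated are {2, 0, 3, 4}, so the missing case is t ≡ 1 (mod 5); write t = 5q+1.
Then 2(5q+1)^5 + 23(5q+1) + 10 = 6250q^5 + 6250q^4 + 2500q^3 + 500q^2 + 165q + 35 = 5(1250q^5 + 1250q^4 + 500q^3 + 100q^2 + 33q + 7).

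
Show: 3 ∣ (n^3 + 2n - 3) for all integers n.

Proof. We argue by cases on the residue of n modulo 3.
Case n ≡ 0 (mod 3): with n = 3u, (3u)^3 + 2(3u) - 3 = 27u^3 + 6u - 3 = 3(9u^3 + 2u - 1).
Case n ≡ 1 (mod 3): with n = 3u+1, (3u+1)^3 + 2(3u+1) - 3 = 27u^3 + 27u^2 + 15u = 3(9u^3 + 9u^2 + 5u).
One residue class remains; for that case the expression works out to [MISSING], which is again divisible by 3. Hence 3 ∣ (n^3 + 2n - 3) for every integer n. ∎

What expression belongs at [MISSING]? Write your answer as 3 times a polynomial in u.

The residues treated are {0, 1}, so the missing case is n ≡ 2 (mod 3); write n = 3u+2.
Then (3u+2)^3 + 2(3u+2) - 3 = 27u^3 + 54u^2 + 42u + 9 = 3(9u^3 + 18u^2 + 14u + 3).

3(9u^3 + 18u^2 + 14u + 3)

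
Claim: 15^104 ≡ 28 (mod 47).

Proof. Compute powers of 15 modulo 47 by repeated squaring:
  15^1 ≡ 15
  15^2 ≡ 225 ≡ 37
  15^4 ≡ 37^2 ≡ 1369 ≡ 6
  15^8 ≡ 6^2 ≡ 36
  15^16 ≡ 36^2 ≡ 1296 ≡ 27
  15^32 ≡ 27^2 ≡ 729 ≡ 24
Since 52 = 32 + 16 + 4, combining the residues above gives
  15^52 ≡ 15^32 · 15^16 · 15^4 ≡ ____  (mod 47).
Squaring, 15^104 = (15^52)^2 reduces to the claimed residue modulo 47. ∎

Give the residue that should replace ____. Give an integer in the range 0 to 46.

Multiply the listed residues: 24 · 27 · 6 = 648 → 3888.
Reducing modulo 47: 3888 = 82·47 + 34, so 15^52 ≡ 34.

34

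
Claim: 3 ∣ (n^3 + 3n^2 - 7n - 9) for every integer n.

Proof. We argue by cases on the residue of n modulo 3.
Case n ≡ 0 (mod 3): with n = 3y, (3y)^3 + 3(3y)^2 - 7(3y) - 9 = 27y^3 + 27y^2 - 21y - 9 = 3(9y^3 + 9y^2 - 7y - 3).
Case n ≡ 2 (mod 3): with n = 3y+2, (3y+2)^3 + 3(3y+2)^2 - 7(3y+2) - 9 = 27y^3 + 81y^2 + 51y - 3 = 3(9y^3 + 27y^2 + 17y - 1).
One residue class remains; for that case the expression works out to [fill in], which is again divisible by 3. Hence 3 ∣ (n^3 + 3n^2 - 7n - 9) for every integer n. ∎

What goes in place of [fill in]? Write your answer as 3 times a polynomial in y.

Only n ≡ 1 (mod 3) is unaccounted for. Put n = 3y+1:
(3y+1)^3 + 3(3y+1)^2 - 7(3y+1) - 9 expands to 27y^3 + 54y^2 + 6y - 12,
and factoring out 3 leaves 3(9y^3 + 18y^2 + 2y - 4).

3(9y^3 + 18y^2 + 2y - 4)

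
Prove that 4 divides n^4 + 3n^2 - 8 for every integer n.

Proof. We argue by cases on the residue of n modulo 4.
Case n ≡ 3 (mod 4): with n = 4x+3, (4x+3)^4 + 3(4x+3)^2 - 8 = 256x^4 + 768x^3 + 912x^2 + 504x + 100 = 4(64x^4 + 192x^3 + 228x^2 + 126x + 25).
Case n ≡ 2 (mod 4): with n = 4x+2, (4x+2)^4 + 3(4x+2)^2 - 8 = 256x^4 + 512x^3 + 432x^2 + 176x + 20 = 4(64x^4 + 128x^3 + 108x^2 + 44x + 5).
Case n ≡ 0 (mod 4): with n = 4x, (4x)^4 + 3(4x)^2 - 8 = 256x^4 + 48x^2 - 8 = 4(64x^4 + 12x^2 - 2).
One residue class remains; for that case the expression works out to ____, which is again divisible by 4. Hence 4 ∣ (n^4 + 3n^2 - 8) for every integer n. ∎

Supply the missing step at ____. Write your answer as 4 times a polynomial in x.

Only n ≡ 1 (mod 4) is unaccounted for. Put n = 4x+1:
(4x+1)^4 + 3(4x+1)^2 - 8 expands to 256x^4 + 256x^3 + 144x^2 + 40x - 4,
and factoring out 4 leaves 4(64x^4 + 64x^3 + 36x^2 + 10x - 1).

4(64x^4 + 64x^3 + 36x^2 + 10x - 1)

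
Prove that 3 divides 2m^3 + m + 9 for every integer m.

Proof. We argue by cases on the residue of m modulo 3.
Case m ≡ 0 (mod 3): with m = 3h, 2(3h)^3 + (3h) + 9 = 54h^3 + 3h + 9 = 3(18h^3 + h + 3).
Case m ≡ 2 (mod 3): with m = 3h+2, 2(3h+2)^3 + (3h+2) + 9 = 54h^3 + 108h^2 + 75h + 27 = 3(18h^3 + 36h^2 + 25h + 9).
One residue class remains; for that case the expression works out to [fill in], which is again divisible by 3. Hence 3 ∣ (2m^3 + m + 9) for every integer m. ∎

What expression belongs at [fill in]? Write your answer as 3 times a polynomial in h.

3(18h^3 + 18h^2 + 7h + 4)

The residues treated are {0, 2}, so the missing case is m ≡ 1 (mod 3); write m = 3h+1.
Then 2(3h+1)^3 + (3h+1) + 9 = 54h^3 + 54h^2 + 21h + 12 = 3(18h^3 + 18h^2 + 7h + 4).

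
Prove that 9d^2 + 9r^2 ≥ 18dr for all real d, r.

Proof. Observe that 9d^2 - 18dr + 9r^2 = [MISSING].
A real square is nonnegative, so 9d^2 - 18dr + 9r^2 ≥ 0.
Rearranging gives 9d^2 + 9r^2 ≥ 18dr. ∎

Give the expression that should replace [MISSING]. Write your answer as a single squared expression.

9d^2 - 18dr + 9r^2 is a perfect-square trinomial: the outer terms are (3d)^2 and (3r)^2, and the cross term is -2·3d·3r.
So 9d^2 - 18dr + 9r^2 = (3d - 3r)^2 ≥ 0.

(3d - 3r)^2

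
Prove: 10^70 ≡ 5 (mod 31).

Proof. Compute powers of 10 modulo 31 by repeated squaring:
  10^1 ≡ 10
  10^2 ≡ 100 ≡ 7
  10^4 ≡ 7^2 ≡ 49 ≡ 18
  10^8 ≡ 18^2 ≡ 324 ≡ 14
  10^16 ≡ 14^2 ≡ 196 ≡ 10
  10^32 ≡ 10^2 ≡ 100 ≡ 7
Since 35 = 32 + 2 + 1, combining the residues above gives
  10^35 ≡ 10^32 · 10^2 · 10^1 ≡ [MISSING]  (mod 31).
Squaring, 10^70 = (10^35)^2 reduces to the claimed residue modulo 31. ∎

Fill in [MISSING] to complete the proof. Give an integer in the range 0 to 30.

Multiply the listed residues: 7 · 7 · 10 = 49 → 490.
Reducing modulo 31: 490 = 15·31 + 25, so 10^35 ≡ 25.

25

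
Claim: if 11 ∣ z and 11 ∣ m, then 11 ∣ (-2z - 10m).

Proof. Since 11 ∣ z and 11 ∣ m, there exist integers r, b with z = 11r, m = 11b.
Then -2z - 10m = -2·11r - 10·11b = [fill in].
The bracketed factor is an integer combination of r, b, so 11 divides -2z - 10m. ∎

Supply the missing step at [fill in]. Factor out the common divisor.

11(-10b - 2r)

Each term has a factor of 11: -2·11r - 10·11b = 11·(-10b - 2r).
Since -10b - 2r is an integer, 11 ∣ (-2z - 10m).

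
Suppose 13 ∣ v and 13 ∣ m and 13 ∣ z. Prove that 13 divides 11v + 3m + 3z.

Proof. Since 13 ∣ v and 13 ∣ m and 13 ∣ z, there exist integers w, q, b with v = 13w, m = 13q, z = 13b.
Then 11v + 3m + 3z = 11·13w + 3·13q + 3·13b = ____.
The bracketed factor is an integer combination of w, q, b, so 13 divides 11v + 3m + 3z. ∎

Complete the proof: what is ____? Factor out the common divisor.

13(3b + 3q + 11w)

Each term has a factor of 13: 11·13w + 3·13q + 3·13b = 13·(3b + 3q + 11w).
Since 3b + 3q + 11w is an integer, 13 ∣ (11v + 3m + 3z).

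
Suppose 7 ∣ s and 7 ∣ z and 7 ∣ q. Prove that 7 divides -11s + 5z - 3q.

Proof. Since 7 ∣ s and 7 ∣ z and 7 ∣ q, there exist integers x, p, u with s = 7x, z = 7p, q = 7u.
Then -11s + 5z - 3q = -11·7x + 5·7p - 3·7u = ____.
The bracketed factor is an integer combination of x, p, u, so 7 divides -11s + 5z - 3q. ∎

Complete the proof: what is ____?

7(5p - 3u - 11x)

Each term has a factor of 7: -11·7x + 5·7p - 3·7u = 7·(5p - 3u - 11x).
Since 5p - 3u - 11x is an integer, 7 ∣ (-11s + 5z - 3q).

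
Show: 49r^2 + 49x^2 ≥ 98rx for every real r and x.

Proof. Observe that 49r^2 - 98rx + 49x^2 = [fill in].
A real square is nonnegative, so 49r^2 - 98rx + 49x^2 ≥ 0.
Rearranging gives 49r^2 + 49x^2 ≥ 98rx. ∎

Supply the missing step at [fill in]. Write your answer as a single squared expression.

49r^2 - 98rx + 49x^2 is a perfect-square trinomial: the outer terms are (7r)^2 and (7x)^2, and the cross term is -2·7r·7x.
So 49r^2 - 98rx + 49x^2 = (7r - 7x)^2 ≥ 0.

(7r - 7x)^2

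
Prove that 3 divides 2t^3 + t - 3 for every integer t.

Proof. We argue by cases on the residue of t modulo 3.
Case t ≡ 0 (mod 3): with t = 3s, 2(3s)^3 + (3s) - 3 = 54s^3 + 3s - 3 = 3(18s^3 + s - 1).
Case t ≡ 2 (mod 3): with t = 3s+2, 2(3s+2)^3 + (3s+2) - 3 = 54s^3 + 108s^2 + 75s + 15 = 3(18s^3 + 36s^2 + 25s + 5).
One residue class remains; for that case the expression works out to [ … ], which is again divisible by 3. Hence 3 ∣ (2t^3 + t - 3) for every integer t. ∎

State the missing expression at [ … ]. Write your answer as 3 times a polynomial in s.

3(18s^3 + 18s^2 + 7s)

Only t ≡ 1 (mod 3) is unaccounted for. Put t = 3s+1:
2(3s+1)^3 + (3s+1) - 3 expands to 54s^3 + 54s^2 + 21s,
and factoring out 3 leaves 3(18s^3 + 18s^2 + 7s).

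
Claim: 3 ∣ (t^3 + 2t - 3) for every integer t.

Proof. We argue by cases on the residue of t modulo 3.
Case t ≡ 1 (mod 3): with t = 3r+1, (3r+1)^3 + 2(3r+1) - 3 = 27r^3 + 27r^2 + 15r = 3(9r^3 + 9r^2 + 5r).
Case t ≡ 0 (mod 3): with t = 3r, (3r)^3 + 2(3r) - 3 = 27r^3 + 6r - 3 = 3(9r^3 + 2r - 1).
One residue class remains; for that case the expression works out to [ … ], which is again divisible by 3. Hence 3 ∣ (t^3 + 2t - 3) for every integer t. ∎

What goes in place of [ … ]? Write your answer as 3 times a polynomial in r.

3(9r^3 + 18r^2 + 14r + 3)

Only t ≡ 2 (mod 3) is unaccounted for. Put t = 3r+2:
(3r+2)^3 + 2(3r+2) - 3 expands to 27r^3 + 54r^2 + 42r + 9,
and factoring out 3 leaves 3(9r^3 + 18r^2 + 14r + 3).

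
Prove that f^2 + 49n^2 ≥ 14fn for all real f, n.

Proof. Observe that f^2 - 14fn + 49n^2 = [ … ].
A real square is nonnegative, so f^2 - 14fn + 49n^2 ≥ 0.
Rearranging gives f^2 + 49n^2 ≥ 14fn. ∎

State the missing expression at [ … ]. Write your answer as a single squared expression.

f^2 - 14fn + 49n^2 is a perfect-square trinomial: the outer terms are (f)^2 and (7n)^2, and the cross term is -2·f·7n.
So f^2 - 14fn + 49n^2 = (f - 7n)^2 ≥ 0.

(f - 7n)^2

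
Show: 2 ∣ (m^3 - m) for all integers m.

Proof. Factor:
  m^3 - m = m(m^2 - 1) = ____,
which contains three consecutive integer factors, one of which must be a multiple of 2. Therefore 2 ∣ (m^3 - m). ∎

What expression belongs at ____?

m(m^2 - 1) = m(m - 1)(m + 1) = (m - 1)m(m + 1).
These three factors are consecutive integers, so their product is divisible by 2.

(m - 1)m(m + 1)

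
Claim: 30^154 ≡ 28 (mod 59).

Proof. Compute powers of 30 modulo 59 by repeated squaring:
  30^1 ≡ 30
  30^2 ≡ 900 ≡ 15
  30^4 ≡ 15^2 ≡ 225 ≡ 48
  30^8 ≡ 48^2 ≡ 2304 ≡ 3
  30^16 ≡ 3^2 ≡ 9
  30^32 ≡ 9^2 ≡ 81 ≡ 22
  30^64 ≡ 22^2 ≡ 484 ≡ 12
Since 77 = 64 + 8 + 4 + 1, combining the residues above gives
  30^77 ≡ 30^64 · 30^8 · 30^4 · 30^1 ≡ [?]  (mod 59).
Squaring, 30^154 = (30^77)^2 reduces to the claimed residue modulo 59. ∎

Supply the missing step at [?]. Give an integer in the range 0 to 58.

Multiply the listed residues: 12 · 3 · 48 · 30 = 36 → 1728 → 51840.
Reducing modulo 59: 51840 = 878·59 + 38, so 30^77 ≡ 38.

38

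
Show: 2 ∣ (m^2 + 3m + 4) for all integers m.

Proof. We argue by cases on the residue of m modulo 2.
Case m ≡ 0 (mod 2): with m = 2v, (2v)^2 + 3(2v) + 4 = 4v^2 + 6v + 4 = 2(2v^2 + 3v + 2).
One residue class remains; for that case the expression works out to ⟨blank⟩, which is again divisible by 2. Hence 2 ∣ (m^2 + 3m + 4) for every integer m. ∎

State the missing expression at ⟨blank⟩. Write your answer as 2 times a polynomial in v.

The residues treated are {0}, so the missing case is m ≡ 1 (mod 2); write m = 2v+1.
Then (2v+1)^2 + 3(2v+1) + 4 = 4v^2 + 10v + 8 = 2(2v^2 + 5v + 4).

2(2v^2 + 5v + 4)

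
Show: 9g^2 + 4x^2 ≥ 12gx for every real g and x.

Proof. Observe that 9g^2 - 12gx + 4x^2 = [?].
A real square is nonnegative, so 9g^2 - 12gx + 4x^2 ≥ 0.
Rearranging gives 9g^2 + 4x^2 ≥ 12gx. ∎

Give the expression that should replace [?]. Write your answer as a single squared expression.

9g^2 - 12gx + 4x^2 is a perfect-square trinomial: the outer terms are (3g)^2 and (2x)^2, and the cross term is -2·3g·2x.
So 9g^2 - 12gx + 4x^2 = (3g - 2x)^2 ≥ 0.

(3g - 2x)^2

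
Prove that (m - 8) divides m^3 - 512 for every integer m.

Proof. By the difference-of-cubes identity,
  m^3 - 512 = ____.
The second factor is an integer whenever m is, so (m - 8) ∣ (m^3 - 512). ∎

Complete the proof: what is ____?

(m - 8)(m^2 + 8m + 64)

Polynomial division of m^3 - 512 by m - 8 leaves remainder 0 and quotient m^2 + 8m + 64.
Hence m^3 - 512 = (m - 8)(m^2 + 8m + 64).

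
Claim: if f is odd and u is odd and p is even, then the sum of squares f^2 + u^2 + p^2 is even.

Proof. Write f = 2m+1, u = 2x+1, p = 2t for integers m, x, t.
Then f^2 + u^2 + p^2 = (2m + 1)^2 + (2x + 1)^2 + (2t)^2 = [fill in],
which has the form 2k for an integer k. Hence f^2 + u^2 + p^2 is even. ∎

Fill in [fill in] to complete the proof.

(2m + 1)^2 + (2x + 1)^2 + (2t)^2 = 4m^2 + 4m + 4t^2 + 4x^2 + 4x + 2
= 2(2m^2 + 2m + 2t^2 + 2x^2 + 2x + 1).
Since 2m^2 + 2m + 2t^2 + 2x^2 + 2x + 1 is an integer, the sum of squares is of the form 2k for an integer k.

2(2m^2 + 2m + 2t^2 + 2x^2 + 2x + 1)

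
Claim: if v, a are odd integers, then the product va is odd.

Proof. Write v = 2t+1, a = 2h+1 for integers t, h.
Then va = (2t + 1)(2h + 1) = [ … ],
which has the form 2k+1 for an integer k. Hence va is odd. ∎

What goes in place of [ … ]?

2(2ht + h + t) + 1

(2t + 1)(2h + 1) = 4ht + 2h + 2t + 1
= 2(2ht + h + t) + 1.
Since 2ht + h + t is an integer, the product is of the form 2k+1 for an integer k.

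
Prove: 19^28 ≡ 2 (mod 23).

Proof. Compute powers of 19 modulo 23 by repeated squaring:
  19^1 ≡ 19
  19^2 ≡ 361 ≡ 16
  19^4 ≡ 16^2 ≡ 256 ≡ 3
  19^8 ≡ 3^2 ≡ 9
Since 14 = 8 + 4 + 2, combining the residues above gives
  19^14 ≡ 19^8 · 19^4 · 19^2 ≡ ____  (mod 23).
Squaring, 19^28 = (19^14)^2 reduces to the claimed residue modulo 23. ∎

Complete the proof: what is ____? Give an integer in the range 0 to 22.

Multiply the listed residues: 9 · 3 · 16 = 27 → 432.
Reducing modulo 23: 432 = 18·23 + 18, so 19^14 ≡ 18.

18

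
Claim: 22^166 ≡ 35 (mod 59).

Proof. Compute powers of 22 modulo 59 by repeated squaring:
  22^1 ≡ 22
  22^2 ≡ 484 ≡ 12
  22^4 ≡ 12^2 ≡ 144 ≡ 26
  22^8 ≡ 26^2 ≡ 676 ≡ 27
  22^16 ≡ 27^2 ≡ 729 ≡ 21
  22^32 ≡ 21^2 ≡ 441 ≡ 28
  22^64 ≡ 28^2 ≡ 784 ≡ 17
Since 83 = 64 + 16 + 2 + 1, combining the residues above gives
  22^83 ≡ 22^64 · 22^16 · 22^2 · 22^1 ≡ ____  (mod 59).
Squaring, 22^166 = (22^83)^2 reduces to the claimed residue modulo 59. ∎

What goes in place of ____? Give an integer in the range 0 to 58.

Multiply the listed residues: 17 · 21 · 12 · 22 = 357 → 4284 → 94248.
Reducing modulo 59: 94248 = 1597·59 + 25, so 22^83 ≡ 25.

25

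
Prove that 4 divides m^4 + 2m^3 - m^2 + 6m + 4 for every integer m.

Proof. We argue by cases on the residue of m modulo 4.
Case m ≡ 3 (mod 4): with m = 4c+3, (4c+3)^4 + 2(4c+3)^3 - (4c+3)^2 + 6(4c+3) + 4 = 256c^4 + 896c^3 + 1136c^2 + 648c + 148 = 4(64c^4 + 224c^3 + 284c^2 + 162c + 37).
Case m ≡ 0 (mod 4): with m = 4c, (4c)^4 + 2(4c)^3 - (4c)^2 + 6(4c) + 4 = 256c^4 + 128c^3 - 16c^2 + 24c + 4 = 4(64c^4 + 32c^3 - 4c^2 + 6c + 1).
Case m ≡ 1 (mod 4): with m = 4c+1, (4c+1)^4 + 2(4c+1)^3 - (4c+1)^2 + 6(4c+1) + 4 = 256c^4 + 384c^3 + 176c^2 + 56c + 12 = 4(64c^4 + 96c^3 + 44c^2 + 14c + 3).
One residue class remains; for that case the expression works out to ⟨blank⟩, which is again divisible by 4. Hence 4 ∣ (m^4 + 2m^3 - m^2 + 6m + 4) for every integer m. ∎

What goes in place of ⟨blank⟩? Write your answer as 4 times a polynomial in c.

The residues treated are {3, 0, 1}, so the missing case is m ≡ 2 (mod 4); write m = 4c+2.
Then (4c+2)^4 + 2(4c+2)^3 - (4c+2)^2 + 6(4c+2) + 4 = 256c^4 + 640c^3 + 560c^2 + 232c + 44 = 4(64c^4 + 160c^3 + 140c^2 + 58c + 11).

4(64c^4 + 160c^3 + 140c^2 + 58c + 11)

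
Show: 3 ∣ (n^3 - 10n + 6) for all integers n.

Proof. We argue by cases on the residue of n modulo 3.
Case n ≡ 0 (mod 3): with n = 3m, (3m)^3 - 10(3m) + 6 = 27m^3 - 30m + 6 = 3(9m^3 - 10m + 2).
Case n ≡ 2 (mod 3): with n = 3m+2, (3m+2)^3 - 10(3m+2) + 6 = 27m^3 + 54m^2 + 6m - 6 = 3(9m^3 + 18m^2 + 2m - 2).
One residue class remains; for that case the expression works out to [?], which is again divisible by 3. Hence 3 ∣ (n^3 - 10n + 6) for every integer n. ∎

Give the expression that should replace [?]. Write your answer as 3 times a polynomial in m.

Only n ≡ 1 (mod 3) is unaccounted for. Put n = 3m+1:
(3m+1)^3 - 10(3m+1) + 6 expands to 27m^3 + 27m^2 - 21m - 3,
and factoring out 3 leaves 3(9m^3 + 9m^2 - 7m - 1).

3(9m^3 + 9m^2 - 7m - 1)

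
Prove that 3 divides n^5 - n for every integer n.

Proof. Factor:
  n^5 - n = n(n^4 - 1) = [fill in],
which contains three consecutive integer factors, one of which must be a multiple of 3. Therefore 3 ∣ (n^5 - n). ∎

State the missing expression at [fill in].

(n - 1)n(n + 1)(n^2 + 1)

n^4 - 1 = (n^2 - 1)(n^2 + 1), and n^2 - 1 = (n-1)(n+1).
So n(n^4 - 1) = (n - 1)n(n + 1)(n^2 + 1).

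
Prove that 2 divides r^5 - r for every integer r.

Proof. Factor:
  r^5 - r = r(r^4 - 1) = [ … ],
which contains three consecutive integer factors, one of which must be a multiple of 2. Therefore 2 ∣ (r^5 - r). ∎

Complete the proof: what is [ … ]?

(r - 1)r(r + 1)(r^2 + 1)

r^4 - 1 = (r^2 - 1)(r^2 + 1), and r^2 - 1 = (r-1)(r+1).
So r(r^4 - 1) = (r - 1)r(r + 1)(r^2 + 1).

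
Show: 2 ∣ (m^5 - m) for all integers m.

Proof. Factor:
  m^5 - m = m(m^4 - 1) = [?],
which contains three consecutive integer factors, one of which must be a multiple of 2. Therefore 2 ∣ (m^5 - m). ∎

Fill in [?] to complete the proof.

m^4 - 1 = (m^2 - 1)(m^2 + 1), and m^2 - 1 = (m-1)(m+1).
So m(m^4 - 1) = (m - 1)m(m + 1)(m^2 + 1).

(m - 1)m(m + 1)(m^2 + 1)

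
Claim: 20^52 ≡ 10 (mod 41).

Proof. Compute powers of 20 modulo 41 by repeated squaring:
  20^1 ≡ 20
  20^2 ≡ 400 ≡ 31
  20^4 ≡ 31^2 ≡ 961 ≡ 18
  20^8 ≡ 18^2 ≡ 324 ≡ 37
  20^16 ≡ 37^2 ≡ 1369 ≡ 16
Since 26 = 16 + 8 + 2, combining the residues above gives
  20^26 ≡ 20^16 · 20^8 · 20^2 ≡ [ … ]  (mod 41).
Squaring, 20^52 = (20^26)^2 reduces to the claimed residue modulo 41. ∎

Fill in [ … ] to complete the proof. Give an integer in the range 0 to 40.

Multiply the listed residues: 16 · 37 · 31 = 592 → 18352.
Reducing modulo 41: 18352 = 447·41 + 25, so 20^26 ≡ 25.

25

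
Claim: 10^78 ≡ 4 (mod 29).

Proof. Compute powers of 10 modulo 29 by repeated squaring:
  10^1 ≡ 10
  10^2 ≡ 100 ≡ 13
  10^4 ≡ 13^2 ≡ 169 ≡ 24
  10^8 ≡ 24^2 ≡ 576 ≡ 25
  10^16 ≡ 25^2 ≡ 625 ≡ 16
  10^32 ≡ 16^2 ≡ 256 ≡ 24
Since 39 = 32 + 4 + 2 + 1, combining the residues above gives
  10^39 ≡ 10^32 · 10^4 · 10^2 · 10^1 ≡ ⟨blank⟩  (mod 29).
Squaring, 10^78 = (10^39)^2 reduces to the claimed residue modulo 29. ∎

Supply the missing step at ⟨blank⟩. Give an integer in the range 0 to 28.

2

Multiply the listed residues: 24 · 24 · 13 · 10 = 576 → 7488 → 74880.
Reducing modulo 29: 74880 = 2582·29 + 2, so 10^39 ≡ 2.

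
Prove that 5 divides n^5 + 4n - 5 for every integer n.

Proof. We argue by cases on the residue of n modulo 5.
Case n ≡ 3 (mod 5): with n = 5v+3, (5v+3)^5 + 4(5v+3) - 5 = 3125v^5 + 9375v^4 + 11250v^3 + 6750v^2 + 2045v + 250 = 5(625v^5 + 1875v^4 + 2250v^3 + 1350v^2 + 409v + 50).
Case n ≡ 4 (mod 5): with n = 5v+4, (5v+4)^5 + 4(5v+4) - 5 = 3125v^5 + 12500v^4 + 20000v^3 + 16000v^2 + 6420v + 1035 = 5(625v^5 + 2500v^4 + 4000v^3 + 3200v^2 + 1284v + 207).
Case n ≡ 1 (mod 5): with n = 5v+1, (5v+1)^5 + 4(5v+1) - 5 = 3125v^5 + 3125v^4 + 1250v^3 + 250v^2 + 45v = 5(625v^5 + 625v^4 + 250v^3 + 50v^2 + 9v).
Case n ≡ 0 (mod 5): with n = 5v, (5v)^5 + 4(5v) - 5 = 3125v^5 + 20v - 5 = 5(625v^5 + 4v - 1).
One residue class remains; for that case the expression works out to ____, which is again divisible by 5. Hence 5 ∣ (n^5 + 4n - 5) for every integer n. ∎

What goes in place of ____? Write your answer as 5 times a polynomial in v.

5(625v^5 + 1250v^4 + 1000v^3 + 400v^2 + 84v + 7)

The residues treated are {3, 4, 1, 0}, so the missing case is n ≡ 2 (mod 5); write n = 5v+2.
Then (5v+2)^5 + 4(5v+2) - 5 = 3125v^5 + 6250v^4 + 5000v^3 + 2000v^2 + 420v + 35 = 5(625v^5 + 1250v^4 + 1000v^3 + 400v^2 + 84v + 7).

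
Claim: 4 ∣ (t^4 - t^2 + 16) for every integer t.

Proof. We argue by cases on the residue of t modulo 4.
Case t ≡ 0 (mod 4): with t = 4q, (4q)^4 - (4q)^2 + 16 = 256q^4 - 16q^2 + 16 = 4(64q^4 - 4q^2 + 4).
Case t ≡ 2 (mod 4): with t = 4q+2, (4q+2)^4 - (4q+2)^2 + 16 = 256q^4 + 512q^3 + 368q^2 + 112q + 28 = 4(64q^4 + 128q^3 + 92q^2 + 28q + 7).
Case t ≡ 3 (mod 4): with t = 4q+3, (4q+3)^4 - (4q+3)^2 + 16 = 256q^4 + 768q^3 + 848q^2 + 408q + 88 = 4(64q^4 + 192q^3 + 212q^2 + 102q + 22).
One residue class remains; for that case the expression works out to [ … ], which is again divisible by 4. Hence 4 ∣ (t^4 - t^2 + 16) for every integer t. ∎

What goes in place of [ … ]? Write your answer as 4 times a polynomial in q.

4(64q^4 + 64q^3 + 20q^2 + 2q + 4)

Only t ≡ 1 (mod 4) is unaccounted for. Put t = 4q+1:
(4q+1)^4 - (4q+1)^2 + 16 expands to 256q^4 + 256q^3 + 80q^2 + 8q + 16,
and factoring out 4 leaves 4(64q^4 + 64q^3 + 20q^2 + 2q + 4).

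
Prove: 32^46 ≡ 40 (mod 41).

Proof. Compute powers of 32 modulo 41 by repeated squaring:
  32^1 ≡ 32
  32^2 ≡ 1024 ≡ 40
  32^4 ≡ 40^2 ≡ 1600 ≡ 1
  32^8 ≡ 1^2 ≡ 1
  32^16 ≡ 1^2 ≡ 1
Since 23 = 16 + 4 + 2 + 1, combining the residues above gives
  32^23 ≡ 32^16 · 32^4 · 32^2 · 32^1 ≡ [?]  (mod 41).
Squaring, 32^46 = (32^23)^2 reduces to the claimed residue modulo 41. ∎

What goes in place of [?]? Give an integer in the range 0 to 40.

32^16 · 32^4 · 32^2 · 32^1 ≡ 1 · 1 · 40 · 32 = 1280.
1280 mod 41 = 9, so 32^23 ≡ 9 (mod 41).

9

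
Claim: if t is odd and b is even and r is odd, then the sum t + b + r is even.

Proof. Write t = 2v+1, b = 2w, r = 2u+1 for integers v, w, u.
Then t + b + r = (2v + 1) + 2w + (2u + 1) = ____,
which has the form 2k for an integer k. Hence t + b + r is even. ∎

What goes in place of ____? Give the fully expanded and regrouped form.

2(u + v + w + 1)

Expanding: (2v + 1) + 2w + (2u + 1) = 2u + 2v + 2w + 2.
Every term is even; pulling out the factor of 2 gives 2(u + v + w + 1).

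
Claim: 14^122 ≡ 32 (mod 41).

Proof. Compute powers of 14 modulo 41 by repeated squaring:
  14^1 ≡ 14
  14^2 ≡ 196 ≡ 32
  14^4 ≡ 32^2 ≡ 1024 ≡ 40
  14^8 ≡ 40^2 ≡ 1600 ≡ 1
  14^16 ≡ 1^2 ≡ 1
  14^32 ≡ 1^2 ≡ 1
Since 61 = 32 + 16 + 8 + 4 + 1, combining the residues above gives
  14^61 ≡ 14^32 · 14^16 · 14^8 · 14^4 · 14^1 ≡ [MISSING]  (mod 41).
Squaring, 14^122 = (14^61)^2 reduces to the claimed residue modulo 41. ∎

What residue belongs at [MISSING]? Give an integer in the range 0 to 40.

27

14^32 · 14^16 · 14^8 · 14^4 · 14^1 ≡ 1 · 1 · 1 · 40 · 14 = 560.
560 mod 41 = 27, so 14^61 ≡ 27 (mod 41).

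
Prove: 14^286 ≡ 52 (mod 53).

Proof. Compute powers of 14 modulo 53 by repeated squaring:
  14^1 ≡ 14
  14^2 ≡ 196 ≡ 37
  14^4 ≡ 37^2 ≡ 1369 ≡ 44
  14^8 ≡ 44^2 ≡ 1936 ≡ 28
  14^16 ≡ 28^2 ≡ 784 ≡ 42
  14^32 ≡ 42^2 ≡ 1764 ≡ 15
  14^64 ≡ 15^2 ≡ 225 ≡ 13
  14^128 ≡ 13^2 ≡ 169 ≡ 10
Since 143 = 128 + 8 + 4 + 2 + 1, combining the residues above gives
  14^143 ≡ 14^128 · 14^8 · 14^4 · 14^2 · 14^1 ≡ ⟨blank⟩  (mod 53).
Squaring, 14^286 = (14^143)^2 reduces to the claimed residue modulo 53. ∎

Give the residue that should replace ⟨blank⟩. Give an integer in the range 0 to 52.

30

Multiply the listed residues: 10 · 28 · 44 · 37 · 14 = 280 → 12320 → 455840 → 6381760.
Reducing modulo 53: 6381760 = 120410·53 + 30, so 14^143 ≡ 30.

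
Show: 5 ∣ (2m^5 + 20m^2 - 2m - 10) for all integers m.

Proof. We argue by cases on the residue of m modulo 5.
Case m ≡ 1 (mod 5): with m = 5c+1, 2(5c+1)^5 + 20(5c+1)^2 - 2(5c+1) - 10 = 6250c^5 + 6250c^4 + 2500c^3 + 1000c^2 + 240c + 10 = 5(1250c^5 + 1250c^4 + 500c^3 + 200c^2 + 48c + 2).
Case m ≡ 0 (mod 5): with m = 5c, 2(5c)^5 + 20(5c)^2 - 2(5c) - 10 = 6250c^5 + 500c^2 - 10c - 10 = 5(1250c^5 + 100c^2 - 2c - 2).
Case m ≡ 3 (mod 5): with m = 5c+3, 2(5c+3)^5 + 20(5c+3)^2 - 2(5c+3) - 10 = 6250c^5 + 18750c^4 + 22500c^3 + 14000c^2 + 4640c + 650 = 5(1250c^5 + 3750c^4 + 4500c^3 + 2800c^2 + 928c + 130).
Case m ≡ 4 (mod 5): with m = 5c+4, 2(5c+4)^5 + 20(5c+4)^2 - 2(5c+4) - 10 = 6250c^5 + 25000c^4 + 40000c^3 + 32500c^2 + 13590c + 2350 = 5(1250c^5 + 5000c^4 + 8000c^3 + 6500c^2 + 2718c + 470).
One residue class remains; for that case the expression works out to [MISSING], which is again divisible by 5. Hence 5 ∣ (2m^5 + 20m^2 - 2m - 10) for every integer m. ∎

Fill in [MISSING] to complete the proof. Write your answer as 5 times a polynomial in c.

Only m ≡ 2 (mod 5) is unaccounted for. Put m = 5c+2:
2(5c+2)^5 + 20(5c+2)^2 - 2(5c+2) - 10 expands to 6250c^5 + 12500c^4 + 10000c^3 + 4500c^2 + 1190c + 130,
and factoring out 5 leaves 5(1250c^5 + 2500c^4 + 2000c^3 + 900c^2 + 238c + 26).

5(1250c^5 + 2500c^4 + 2000c^3 + 900c^2 + 238c + 26)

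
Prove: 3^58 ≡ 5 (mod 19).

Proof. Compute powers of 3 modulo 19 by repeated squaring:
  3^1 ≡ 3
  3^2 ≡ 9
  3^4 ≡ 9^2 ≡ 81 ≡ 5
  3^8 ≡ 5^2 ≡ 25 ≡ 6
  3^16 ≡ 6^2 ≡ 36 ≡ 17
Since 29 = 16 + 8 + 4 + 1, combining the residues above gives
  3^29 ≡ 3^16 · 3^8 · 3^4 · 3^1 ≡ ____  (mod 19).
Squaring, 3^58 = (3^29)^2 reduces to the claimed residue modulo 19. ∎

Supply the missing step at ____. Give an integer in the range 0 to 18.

3^16 · 3^8 · 3^4 · 3^1 ≡ 17 · 6 · 5 · 3 = 1530.
1530 mod 19 = 10, so 3^29 ≡ 10 (mod 19).

10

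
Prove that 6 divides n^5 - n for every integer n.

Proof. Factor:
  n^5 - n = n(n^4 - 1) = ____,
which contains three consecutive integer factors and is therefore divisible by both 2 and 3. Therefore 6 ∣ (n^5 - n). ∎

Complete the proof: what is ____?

n^4 - 1 = (n^2 - 1)(n^2 + 1), and n^2 - 1 = (n-1)(n+1).
So n(n^4 - 1) = (n - 1)n(n + 1)(n^2 + 1).

(n - 1)n(n + 1)(n^2 + 1)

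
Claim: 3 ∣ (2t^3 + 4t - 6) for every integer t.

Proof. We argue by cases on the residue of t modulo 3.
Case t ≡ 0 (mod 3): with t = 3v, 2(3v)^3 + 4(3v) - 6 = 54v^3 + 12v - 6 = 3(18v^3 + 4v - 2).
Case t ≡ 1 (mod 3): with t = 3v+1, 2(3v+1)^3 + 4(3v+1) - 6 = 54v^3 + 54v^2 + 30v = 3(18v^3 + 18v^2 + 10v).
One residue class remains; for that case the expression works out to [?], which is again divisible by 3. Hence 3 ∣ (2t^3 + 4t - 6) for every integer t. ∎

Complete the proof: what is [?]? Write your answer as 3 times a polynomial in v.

The residues treated are {0, 1}, so the missing case is t ≡ 2 (mod 3); write t = 3v+2.
Then 2(3v+2)^3 + 4(3v+2) - 6 = 54v^3 + 108v^2 + 84v + 18 = 3(18v^3 + 36v^2 + 28v + 6).

3(18v^3 + 36v^2 + 28v + 6)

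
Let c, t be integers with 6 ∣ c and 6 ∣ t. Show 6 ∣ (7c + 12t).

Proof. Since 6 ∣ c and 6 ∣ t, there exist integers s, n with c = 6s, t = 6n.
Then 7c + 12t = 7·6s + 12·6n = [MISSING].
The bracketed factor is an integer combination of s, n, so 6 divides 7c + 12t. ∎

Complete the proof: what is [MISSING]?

6(12n + 7s)

Each term has a factor of 6: 7·6s + 12·6n = 6·(12n + 7s).
Since 12n + 7s is an integer, 6 ∣ (7c + 12t).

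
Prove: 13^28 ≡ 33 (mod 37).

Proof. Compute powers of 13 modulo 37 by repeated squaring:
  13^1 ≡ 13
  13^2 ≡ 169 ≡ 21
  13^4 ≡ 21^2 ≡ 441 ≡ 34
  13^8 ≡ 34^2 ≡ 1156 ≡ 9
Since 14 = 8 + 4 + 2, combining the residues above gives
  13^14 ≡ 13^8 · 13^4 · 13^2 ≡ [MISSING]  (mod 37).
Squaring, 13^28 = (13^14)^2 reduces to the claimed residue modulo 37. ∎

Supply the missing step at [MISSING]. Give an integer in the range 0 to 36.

13^8 · 13^4 · 13^2 ≡ 9 · 34 · 21 = 6426.
6426 mod 37 = 25, so 13^14 ≡ 25 (mod 37).

25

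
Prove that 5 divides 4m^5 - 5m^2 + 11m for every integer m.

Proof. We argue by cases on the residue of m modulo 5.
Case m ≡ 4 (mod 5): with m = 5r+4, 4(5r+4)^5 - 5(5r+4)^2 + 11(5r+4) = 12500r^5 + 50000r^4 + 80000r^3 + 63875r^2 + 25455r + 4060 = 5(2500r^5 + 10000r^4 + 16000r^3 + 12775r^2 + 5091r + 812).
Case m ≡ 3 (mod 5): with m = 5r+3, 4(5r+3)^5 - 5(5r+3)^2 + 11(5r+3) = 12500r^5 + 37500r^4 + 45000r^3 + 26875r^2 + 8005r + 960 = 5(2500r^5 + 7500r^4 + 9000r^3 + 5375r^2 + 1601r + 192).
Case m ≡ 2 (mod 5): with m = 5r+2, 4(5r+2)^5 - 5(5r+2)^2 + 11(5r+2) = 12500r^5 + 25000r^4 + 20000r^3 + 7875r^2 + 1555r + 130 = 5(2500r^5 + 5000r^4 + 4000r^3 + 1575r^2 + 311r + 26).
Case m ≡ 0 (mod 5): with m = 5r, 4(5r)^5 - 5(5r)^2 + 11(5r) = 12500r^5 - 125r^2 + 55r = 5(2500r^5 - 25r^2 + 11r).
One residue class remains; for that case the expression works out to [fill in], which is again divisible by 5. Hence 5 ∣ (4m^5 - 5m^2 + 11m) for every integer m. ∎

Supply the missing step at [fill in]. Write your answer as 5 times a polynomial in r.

The residues treated are {4, 3, 2, 0}, so the missing case is m ≡ 1 (mod 5); write m = 5r+1.
Then 4(5r+1)^5 - 5(5r+1)^2 + 11(5r+1) = 12500r^5 + 12500r^4 + 5000r^3 + 875r^2 + 105r + 10 = 5(2500r^5 + 2500r^4 + 1000r^3 + 175r^2 + 21r + 2).

5(2500r^5 + 2500r^4 + 1000r^3 + 175r^2 + 21r + 2)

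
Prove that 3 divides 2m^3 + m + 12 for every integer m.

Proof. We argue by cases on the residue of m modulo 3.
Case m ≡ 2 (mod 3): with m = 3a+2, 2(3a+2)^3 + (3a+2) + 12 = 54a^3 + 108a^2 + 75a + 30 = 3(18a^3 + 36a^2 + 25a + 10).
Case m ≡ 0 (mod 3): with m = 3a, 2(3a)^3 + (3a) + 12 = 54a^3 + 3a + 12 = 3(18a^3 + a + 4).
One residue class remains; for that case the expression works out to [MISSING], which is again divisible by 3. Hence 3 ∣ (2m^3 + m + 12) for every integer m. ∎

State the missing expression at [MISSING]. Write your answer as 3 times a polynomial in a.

Only m ≡ 1 (mod 3) is unaccounted for. Put m = 3a+1:
2(3a+1)^3 + (3a+1) + 12 expands to 54a^3 + 54a^2 + 21a + 15,
and factoring out 3 leaves 3(18a^3 + 18a^2 + 7a + 5).

3(18a^3 + 18a^2 + 7a + 5)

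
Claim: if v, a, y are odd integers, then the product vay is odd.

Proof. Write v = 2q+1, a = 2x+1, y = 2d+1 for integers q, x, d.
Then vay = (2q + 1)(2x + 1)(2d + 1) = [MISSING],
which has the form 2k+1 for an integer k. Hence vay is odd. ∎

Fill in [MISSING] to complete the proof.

2(4dqx + 2dq + 2dx + d + 2qx + q + x) + 1

Expanding: (2q + 1)(2x + 1)(2d + 1) = 8dqx + 4dq + 4dx + 2d + 4qx + 2q + 2x + 1.
Every term except the constant is even, so this is 2(4dqx + 2dq + 2dx + d + 2qx + q + x) + 1,
and 4dqx + 2dq + 2dx + d + 2qx + q + x ∈ ℤ gives the required form.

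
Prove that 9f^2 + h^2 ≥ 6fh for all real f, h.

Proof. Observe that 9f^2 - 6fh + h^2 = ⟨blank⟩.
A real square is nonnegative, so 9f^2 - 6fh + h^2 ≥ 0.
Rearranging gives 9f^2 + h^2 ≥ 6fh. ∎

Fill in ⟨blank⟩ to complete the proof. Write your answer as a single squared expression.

(3f - h)^2

The leading and trailing coefficients are 3^2 and 1^2, and 6 = 2·3·1, so the trinomial is (3f - h)^2.
Hence 9f^2 - 6fh + h^2 ≥ 0.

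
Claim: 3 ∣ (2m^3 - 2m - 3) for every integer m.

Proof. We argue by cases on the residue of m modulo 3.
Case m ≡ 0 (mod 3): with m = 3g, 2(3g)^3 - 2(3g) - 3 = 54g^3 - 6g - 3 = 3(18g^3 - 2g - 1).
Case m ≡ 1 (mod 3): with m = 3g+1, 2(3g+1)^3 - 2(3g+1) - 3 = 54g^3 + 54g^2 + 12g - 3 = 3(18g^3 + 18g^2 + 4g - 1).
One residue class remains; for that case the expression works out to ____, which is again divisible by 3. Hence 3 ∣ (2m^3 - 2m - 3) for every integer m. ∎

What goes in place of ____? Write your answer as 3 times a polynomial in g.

3(18g^3 + 36g^2 + 22g + 3)

Only m ≡ 2 (mod 3) is unaccounted for. Put m = 3g+2:
2(3g+2)^3 - 2(3g+2) - 3 expands to 54g^3 + 108g^2 + 66g + 9,
and factoring out 3 leaves 3(18g^3 + 36g^2 + 22g + 3).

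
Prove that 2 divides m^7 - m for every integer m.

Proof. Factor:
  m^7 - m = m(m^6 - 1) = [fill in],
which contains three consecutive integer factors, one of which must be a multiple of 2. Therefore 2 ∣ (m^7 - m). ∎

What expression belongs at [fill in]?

m^6 - 1 = (m^2 - 1)(m^4 + m^2 + 1), and m^2 - 1 = (m-1)(m+1).
So m(m^6 - 1) = (m - 1)m(m + 1)(m^4 + m^2 + 1).

(m - 1)m(m + 1)(m^4 + m^2 + 1)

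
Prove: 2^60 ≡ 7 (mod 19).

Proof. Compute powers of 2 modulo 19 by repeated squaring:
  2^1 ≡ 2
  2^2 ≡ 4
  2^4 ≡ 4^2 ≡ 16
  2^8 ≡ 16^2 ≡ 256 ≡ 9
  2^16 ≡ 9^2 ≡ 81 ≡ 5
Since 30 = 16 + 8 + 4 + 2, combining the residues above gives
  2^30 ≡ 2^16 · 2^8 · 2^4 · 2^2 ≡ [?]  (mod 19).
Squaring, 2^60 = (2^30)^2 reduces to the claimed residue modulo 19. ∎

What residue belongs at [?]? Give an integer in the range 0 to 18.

Multiply the listed residues: 5 · 9 · 16 · 4 = 45 → 720 → 2880.
Reducing modulo 19: 2880 = 151·19 + 11, so 2^30 ≡ 11.

11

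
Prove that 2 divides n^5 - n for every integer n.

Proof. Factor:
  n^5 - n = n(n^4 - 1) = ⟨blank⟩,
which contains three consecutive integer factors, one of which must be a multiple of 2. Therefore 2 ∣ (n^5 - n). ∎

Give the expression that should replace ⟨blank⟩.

n^4 - 1 = (n^2 - 1)(n^2 + 1), and n^2 - 1 = (n-1)(n+1).
So n(n^4 - 1) = (n - 1)n(n + 1)(n^2 + 1).

(n - 1)n(n + 1)(n^2 + 1)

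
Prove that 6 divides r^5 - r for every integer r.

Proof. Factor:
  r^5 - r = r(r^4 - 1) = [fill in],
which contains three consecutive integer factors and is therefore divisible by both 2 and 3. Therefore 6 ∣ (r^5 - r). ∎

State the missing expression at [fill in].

(r - 1)r(r + 1)(r^2 + 1)

r^4 - 1 = (r^2 - 1)(r^2 + 1), and r^2 - 1 = (r-1)(r+1).
So r(r^4 - 1) = (r - 1)r(r + 1)(r^2 + 1).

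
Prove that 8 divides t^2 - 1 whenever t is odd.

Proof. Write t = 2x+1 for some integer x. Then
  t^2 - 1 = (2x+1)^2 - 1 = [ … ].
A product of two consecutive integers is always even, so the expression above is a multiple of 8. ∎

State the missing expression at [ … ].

4x(x + 1)

(2x+1)^2 - 1 = 4x^2 + 4x + 1 - 1 = 4x^2 + 4x = 4x(x+1).
Since x and x+1 are consecutive, x(x+1) is even, and 4·(even) is a multiple of 8.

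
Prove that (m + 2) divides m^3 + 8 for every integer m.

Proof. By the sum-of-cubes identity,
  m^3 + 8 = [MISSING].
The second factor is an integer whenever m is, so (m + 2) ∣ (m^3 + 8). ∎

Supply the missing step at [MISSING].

Polynomial division of m^3 + 8 by m + 2 leaves remainder 0 and quotient m^2 - 2m + 4.
Hence m^3 + 8 = (m + 2)(m^2 - 2m + 4).

(m + 2)(m^2 - 2m + 4)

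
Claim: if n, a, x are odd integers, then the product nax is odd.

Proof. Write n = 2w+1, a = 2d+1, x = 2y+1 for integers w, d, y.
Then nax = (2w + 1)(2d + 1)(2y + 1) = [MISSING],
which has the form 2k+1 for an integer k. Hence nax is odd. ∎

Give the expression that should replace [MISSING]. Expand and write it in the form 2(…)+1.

2(4dwy + 2dw + 2dy + d + 2wy + w + y) + 1

Expanding: (2w + 1)(2d + 1)(2y + 1) = 8dwy + 4dw + 4dy + 2d + 4wy + 2w + 2y + 1.
Every term except the constant is even, so this is 2(4dwy + 2dw + 2dy + d + 2wy + w + y) + 1,
and 4dwy + 2dw + 2dy + d + 2wy + w + y ∈ ℤ gives the required form.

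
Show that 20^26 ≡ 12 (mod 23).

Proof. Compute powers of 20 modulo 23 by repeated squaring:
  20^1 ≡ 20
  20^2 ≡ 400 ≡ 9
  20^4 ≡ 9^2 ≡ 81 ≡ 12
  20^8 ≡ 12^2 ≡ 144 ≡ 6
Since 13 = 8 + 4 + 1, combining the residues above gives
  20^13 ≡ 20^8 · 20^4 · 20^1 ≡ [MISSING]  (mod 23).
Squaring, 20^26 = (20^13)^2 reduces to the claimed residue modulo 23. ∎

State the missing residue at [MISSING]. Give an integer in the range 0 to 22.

14

Multiply the listed residues: 6 · 12 · 20 = 72 → 1440.
Reducing modulo 23: 1440 = 62·23 + 14, so 20^13 ≡ 14.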